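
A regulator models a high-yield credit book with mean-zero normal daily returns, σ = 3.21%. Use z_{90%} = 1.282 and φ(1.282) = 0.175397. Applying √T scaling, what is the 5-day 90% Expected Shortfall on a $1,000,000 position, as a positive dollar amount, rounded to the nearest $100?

σ_{5d} = 3.21% × √5 = 7.178%.
ES multiplier = φ(z)/(1−α) = 0.175397/0.1 = 1.754.
ES = 7.178% × 1.754 = 12.590%; on $1,000,000: $125,900.

$125,900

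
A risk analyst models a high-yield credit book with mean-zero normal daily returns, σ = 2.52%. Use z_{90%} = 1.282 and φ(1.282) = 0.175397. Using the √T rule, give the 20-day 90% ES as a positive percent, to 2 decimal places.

σ_{20d} = 2.52% × √20 = 11.270%.
ES multiplier = φ(z)/(1−α) = 0.175397/0.1 = 1.754.
ES = 11.270% × 1.754 = 19.768%.

19.77%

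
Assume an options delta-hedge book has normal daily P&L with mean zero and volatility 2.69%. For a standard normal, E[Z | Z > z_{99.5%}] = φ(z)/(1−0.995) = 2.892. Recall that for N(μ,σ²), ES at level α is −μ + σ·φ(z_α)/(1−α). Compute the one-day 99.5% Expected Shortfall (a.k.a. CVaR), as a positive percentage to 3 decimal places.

7.779%

ES = 2.69% × 2.892 = 7.779%.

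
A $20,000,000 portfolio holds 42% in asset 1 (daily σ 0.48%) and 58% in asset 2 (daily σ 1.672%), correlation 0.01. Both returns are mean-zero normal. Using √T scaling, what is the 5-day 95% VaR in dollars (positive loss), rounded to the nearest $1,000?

$730,000

σ_p = √(0.42²·0.48² + 0.58²·1.672² + 2·0.01·0.42·0.58·0.48·1.672) = 0.992%.
σ_{5d} = 0.992% × √5 = 2.218%.
z(95%) = 1.645.
VaR = 1.645 × 2.218% = 3.649%; on $20,000,000 that is $729,800.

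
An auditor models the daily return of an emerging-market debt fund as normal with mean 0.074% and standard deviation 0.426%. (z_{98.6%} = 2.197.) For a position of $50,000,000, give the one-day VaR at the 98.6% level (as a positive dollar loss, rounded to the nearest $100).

$431,000

VaR = −μ + z·σ = −(0.074%) + 2.197 × 0.426% = 0.862%.
On $50,000,000: 0.00862 × $50,000,000 = $431,000.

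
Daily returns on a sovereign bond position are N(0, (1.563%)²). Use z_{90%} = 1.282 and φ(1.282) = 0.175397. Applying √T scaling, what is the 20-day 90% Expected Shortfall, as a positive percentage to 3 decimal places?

12.260%

σ_{20d} = 1.563% × √20 = 6.990%.
ES multiplier = φ(z)/(1−α) = 0.175397/0.1 = 1.754.
ES = 6.990% × 1.754 = 12.260%.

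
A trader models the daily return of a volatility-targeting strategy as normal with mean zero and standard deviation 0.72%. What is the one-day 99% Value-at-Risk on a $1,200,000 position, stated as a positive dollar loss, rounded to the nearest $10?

$20,100

At 99% one-sided, z = 2.326.
VaR = z·σ = 2.326 × 0.72% = 1.675%.
On $1,200,000: 0.01675 × $1,200,000 = $20,100.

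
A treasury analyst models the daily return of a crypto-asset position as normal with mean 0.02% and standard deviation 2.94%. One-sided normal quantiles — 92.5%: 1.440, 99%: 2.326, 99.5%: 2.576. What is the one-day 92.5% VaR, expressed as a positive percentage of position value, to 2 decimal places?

4.21%

VaR = −μ + z·σ = −(0.02%) + 1.440 × 2.94% = 4.214%.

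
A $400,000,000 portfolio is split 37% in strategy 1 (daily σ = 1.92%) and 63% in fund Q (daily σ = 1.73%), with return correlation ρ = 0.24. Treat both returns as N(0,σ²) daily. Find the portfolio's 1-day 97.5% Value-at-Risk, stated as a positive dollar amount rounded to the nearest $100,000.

σ_p² = 0.37²·1.92² + 0.63²·1.73² + 2·0.24·0.37·0.63·1.92·1.73 = 2.0642 (%²).
σ_p = √2.0642 = 1.437%.
At 97.5%, z = 1.960.
VaR = 1.960 × 1.437% = 2.817%; on $400,000,000 that is $11,268,000.

$11,300,000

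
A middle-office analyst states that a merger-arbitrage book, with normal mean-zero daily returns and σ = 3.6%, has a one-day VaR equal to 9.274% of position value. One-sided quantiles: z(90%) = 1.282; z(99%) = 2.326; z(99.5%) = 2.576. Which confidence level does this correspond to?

99.5%

Implied z = VaR/σ = 9.274 / 3.6 = 2.576.
This matches z(99.5%) = 2.576.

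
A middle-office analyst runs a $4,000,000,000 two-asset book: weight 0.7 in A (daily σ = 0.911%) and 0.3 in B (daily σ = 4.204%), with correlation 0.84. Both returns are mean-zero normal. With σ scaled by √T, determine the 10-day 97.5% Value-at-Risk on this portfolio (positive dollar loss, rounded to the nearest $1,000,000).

σ_p = √(0.7²·0.911² + 0.3²·4.204² + 2·0.84·0.7·0.3·0.911·4.204) = 1.830%.
σ_{10d} = 1.830% × √10 = 5.787%.
z(97.5%) = 1.960.
VaR = 1.960 × 5.787% = 11.343%; on $4,000,000,000 that is $453,720,000.

$454,000,000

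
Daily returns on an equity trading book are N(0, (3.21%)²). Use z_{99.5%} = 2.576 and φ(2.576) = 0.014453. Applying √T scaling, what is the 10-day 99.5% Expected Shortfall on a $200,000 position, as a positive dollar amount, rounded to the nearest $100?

$58,700

σ_{10d} = 3.21% × √10 = 10.151%.
ES multiplier = φ(z)/(1−α) = 0.014453/0.005 = 2.891.
ES = 10.151% × 2.891 = 29.347%; on $200,000: $58,694.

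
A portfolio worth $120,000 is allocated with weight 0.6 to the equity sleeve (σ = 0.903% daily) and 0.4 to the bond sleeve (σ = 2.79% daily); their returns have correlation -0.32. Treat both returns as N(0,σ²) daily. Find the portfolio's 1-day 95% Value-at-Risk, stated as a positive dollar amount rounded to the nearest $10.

σ_p² = 0.6²·0.903² + 0.4²·2.79² + 2·-0.32·0.6·0.4·0.903·2.79 = 1.1520 (%²).
σ_p = √1.1520 = 1.073%.
At 95%, z = 1.645.
VaR = 1.645 × 1.073% = 1.765%; on $120,000 that is $2,118.

$2,120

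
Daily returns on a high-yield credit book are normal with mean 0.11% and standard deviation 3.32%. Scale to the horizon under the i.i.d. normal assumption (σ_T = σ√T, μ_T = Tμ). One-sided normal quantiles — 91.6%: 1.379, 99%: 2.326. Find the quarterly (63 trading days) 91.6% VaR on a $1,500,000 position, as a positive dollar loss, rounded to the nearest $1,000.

$441,000

σ_{63d} = 3.32% × √63 = 26.352%; μ_{63d} = 63 × 0.11% = 6.930%.
VaR = −(6.930%) + 1.379 × 26.352% = 29.409%.
On $1,500,000: 0.29409 × $1,500,000 = $441,135.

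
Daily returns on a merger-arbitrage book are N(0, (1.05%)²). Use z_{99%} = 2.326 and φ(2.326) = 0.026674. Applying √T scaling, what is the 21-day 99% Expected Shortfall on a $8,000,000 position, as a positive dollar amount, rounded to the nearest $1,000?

σ_{21d} = 1.05% × √21 = 4.812%.
ES multiplier = φ(z)/(1−α) = 0.026674/0.01 = 2.667.
ES = 4.812% × 2.667 = 12.834%; on $8,000,000: $1,026,720.

$1,027,000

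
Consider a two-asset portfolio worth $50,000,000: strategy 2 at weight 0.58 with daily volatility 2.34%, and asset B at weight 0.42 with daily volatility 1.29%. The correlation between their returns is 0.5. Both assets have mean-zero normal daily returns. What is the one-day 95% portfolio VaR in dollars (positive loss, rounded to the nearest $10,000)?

σ_p² = 0.58²·2.34² + 0.42²·1.29² + 2·0.5·0.58·0.42·2.34·1.29 = 2.8709 (%²).
σ_p = √2.8709 = 1.694%.
At 95%, z = 1.645.
VaR = 1.645 × 1.694% = 2.787%; on $50,000,000 that is $1,393,500.

$1,390,000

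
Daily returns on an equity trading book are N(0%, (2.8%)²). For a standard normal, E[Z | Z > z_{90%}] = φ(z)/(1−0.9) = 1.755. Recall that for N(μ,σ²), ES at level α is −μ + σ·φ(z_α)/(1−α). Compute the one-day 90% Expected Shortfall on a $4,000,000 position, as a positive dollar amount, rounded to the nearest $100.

ES = 2.8% × 1.755 = 4.914%.
On $4,000,000: 0.04914 × $4,000,000 = $196,560.

$196,600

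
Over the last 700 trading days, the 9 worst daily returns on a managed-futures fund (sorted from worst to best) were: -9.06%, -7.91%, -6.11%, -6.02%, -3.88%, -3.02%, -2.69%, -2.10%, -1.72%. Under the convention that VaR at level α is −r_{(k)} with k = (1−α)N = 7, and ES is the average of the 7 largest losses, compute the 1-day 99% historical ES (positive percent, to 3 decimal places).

The 7 worst returns sum to -38.69%.
ES = −(-38.69%) / 7 = 5.5271…% ≈ 5.527%.

5.527%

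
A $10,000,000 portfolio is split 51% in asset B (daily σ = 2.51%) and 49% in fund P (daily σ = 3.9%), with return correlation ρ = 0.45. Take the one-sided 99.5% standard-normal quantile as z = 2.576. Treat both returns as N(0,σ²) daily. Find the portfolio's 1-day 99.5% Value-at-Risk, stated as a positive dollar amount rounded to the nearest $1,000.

$705,000

σ_p² = 0.51²·2.51² + 0.49²·3.9² + 2·0.45·0.51·0.49·2.51·3.9 = 7.4922 (%²).
σ_p = √7.4922 = 2.737%.
VaR = 2.576 × 2.737% = 7.051%; on $10,000,000 that is $705,100.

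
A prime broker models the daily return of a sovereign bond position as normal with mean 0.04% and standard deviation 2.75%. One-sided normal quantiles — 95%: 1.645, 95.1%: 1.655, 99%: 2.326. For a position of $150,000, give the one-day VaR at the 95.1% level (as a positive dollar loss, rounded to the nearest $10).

$6,770

VaR = −μ + z·σ = −(0.04%) + 1.655 × 2.75% = 4.511%.
On $150,000: 0.04511 × $150,000 = $6,767.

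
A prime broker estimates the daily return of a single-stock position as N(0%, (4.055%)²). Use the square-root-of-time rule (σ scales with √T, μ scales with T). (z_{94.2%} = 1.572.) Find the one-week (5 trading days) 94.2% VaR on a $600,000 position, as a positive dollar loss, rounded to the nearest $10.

σ_{5d} = 4.055% × √5 = 9.067%.
VaR = 1.572 × 9.067% = 14.253%.
On $600,000: 0.14253 × $600,000 = $85,518.

$85,520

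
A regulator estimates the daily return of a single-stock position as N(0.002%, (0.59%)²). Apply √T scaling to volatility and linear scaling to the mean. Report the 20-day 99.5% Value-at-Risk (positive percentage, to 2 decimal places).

6.76%

At 99.5%, z = 2.576.
σ_{20d} = 0.59% × √20 = 2.639%; μ_{20d} = 20 × 0.002% = 0.040%.
VaR = −(0.040%) + 2.576 × 2.639% = 6.758%.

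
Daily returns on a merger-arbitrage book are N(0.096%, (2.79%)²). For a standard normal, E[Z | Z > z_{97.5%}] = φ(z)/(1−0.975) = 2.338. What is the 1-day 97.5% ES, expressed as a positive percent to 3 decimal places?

ES = −(0.096%) + 2.79% × 2.338 = 6.427%.

6.427%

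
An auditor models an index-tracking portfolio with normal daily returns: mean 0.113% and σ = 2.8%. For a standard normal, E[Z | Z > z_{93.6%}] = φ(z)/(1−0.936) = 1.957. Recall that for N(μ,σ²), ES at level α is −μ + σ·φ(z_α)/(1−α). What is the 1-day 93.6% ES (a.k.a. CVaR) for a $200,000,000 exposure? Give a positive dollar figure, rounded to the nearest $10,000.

$10,730,000

ES = −(0.113%) + 2.8% × 1.957 = 5.367%.
On $200,000,000: 0.05367 × $200,000,000 = $10,734,000.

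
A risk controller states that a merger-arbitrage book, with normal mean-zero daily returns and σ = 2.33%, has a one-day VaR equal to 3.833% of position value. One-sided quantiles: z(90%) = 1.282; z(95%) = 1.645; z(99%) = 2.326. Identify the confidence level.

95%

Implied z = VaR/σ = 3.833 / 2.33 = 1.645.
This matches z(95%) = 1.645.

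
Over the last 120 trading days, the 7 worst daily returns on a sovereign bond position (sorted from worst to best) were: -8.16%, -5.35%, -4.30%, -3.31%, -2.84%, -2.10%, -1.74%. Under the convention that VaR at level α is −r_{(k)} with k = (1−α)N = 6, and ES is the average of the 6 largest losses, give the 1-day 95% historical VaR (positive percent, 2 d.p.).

2.10%

k = 6; the 6th lowest return is -2.10%, so VaR = 2.10%.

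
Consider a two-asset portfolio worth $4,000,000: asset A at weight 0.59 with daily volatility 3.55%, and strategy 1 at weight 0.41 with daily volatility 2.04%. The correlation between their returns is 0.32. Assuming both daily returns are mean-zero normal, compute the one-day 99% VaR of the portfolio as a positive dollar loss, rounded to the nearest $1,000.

σ_p² = 0.59²·3.55² + 0.41²·2.04² + 2·0.32·0.59·0.41·3.55·2.04 = 6.2077 (%²).
σ_p = √6.2077 = 2.492%.
At 99%, z = 2.326.
VaR = 2.326 × 2.492% = 5.796%; on $4,000,000 that is $231,840.

$232,000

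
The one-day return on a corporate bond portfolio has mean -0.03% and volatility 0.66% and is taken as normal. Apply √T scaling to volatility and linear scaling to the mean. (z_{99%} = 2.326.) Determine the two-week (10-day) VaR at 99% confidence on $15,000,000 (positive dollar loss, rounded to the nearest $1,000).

$773,000

σ_{10d} = 0.66% × √10 = 2.087%; μ_{10d} = 10 × -0.03% = -0.300%.
VaR = −(-0.300%) + 2.326 × 2.087% = 5.154%.
On $15,000,000: 0.05154 × $15,000,000 = $773,100.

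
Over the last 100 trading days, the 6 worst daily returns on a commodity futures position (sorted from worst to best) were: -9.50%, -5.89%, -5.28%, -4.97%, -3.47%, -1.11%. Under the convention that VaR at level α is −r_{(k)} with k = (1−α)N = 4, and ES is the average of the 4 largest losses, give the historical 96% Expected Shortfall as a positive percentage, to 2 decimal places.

6.41%

The 4 worst returns sum to -25.64%.
ES = −(-25.64%) / 4 = 6.41%.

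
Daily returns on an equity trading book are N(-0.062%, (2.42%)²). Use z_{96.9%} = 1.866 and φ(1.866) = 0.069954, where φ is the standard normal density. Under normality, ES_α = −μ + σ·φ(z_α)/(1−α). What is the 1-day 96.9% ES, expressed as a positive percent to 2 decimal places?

5.52%

Tail multiplier: φ(z)/(1−α) = 0.069954 / 0.031 = 2.257.
ES = −(-0.062%) + 2.42% × 2.257 = 5.524%.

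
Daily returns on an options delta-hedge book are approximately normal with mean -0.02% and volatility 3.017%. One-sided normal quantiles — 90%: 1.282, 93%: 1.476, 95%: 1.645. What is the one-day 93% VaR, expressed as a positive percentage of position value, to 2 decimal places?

4.47%

VaR = −μ + z·σ = −(-0.02%) + 1.476 × 3.017% = 4.473%.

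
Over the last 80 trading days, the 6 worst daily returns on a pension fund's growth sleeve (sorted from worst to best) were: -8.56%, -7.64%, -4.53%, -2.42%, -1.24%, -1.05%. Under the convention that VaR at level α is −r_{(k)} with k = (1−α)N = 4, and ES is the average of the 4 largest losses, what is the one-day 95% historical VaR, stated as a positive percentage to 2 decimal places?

k = 4; the 4th lowest return is -2.42%, so VaR = 2.42%.

2.42%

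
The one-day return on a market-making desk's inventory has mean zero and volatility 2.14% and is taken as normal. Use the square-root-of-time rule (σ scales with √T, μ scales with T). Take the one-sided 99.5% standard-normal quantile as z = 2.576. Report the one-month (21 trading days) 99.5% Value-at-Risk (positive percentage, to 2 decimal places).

25.26%

σ_{21d} = 2.14% × √21 = 9.807%.
VaR = 2.576 × 9.807% = 25.263%.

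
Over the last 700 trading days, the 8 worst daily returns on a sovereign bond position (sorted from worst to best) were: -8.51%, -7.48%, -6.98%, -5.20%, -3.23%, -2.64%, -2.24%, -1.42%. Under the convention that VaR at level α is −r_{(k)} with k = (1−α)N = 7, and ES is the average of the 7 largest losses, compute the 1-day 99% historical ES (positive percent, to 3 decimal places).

5.183%

The 7 worst returns sum to -36.28%.
ES = −(-36.28%) / 7 = 5.1828…% ≈ 5.183%.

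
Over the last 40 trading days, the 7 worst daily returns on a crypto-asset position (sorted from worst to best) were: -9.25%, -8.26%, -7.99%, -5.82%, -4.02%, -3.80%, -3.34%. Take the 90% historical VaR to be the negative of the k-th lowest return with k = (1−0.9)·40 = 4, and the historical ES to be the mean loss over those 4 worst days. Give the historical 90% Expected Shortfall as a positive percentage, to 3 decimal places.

7.830%

The 4 worst returns sum to -31.32%.
ES = −(-31.32%) / 4 = 7.83% ≈ 7.830%.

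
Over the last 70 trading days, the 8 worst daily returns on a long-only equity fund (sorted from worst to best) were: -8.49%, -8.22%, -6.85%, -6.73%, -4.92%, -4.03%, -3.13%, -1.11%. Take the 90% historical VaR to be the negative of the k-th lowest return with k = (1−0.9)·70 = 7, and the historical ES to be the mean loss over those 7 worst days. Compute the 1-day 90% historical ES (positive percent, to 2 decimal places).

The 7 worst returns sum to -42.37%.
ES = −(-42.37%) / 7 = 6.0528…% ≈ 6.05%.

6.05%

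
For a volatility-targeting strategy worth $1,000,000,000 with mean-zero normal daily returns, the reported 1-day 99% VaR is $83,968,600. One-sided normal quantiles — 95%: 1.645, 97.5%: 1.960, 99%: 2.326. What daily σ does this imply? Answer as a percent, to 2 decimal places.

3.61%

VaR as a fraction: $83,968,600 / $1,000,000,000 = 8.397%.
σ = VaR / z = 8.397% / 2.326 = 3.610%.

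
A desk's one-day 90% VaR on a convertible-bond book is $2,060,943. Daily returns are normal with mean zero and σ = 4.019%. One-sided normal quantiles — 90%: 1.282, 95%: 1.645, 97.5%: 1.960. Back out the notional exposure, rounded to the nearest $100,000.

$40,000,000

VaR as a fraction of value: z·σ = 1.282 × 4.019% = 5.15236%.
Position = $2,060,943 / 0.0515236 = $39,999,996.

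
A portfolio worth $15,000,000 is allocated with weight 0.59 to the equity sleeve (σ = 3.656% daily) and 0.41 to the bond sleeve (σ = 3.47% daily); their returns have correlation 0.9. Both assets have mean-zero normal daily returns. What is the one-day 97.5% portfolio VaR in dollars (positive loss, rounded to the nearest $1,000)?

$1,027,000

σ_p² = 0.59²·3.656² + 0.41²·3.47² + 2·0.9·0.59·0.41·3.656·3.47 = 12.2008 (%²).
σ_p = √12.2008 = 3.493%.
At 97.5%, z = 1.960.
VaR = 1.960 × 3.493% = 6.846%; on $15,000,000 that is $1,026,900.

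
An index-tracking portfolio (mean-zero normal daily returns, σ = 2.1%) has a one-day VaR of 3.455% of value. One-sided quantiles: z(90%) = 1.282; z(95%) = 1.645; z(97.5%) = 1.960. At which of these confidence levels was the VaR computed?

Implied z = VaR/σ = 3.455 / 2.1 = 1.645.
This matches z(95%) = 1.645.

95%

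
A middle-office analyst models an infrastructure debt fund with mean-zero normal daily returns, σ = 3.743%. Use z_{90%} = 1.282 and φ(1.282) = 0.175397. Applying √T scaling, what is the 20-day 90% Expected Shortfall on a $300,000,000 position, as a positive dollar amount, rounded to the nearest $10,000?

$88,080,000

σ_{20d} = 3.743% × √20 = 16.739%.
ES multiplier = φ(z)/(1−α) = 0.175397/0.1 = 1.754.
ES = 16.739% × 1.754 = 29.360%; on $300,000,000: $88,080,000.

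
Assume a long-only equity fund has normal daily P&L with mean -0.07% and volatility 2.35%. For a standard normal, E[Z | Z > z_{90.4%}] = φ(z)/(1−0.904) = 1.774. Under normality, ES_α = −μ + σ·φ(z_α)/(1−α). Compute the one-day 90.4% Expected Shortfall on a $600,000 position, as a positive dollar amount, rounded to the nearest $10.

$25,430

ES = −(-0.07%) + 2.35% × 1.774 = 4.239%.
On $600,000: 0.04239 × $600,000 = $25,434.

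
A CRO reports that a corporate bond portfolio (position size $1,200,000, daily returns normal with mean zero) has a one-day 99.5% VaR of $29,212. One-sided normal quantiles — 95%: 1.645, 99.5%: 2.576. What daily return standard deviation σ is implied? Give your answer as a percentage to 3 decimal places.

VaR as a fraction: $29,212 / $1,200,000 = 2.434%.
σ = VaR / z = 2.434% / 2.576 = 0.945%.

0.945%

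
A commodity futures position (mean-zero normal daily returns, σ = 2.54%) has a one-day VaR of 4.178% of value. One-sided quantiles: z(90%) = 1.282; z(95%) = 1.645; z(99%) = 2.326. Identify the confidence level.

Implied z = VaR/σ = 4.178 / 2.54 = 1.645.
This matches z(95%) = 1.645.

95%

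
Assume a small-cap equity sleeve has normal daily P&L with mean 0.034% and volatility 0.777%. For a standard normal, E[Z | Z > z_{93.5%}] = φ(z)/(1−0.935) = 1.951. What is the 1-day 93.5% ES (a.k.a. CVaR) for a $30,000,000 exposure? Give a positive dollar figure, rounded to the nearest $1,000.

ES = −(0.034%) + 0.777% × 1.951 = 1.482%.
On $30,000,000: 0.01482 × $30,000,000 = $444,600.

$445,000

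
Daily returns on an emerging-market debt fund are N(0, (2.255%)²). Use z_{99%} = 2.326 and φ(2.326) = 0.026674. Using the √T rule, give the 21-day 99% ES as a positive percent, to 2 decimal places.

27.56%

σ_{21d} = 2.255% × √21 = 10.334%.
ES multiplier = φ(z)/(1−α) = 0.026674/0.01 = 2.667.
ES = 10.334% × 2.667 = 27.561%.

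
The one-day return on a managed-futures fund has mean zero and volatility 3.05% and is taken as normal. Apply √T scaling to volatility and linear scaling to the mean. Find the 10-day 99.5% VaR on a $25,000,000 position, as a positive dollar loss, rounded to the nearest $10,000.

$6,210,000

At 99.5%, z = 2.576.
σ_{10d} = 3.05% × √10 = 9.645%.
VaR = 2.576 × 9.645% = 24.846%.
On $25,000,000: 0.24846 × $25,000,000 = $6,211,500.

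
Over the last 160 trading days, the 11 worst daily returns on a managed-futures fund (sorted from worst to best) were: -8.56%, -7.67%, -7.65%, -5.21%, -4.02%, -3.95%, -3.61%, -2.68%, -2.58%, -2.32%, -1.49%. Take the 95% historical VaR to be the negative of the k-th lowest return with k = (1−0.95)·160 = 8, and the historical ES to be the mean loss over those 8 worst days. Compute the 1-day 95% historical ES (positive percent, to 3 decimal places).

The 8 worst returns sum to -43.35%.
ES = −(-43.35%) / 8 = 5.41875% ≈ 5.419%.

5.419%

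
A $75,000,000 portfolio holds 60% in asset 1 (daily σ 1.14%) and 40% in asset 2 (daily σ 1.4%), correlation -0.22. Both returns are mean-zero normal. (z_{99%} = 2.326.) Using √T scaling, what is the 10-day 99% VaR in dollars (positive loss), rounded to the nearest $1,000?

$4,319,000

σ_p = √(0.6²·1.14² + 0.4²·1.4² + 2·-0.22·0.6·0.4·1.14·1.4) = 0.783%.
σ_{10d} = 0.783% × √10 = 2.476%.
VaR = 2.326 × 2.476% = 5.759%; on $75,000,000 that is $4,319,250.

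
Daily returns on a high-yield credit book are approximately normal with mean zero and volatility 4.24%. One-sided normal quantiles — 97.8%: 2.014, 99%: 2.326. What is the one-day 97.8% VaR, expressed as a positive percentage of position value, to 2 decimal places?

VaR = z·σ = 2.014 × 4.24% = 8.539%.

8.54%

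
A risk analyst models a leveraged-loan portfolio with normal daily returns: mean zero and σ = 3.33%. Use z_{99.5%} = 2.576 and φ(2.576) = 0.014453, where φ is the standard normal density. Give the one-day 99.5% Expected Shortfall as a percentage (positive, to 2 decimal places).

Tail multiplier: φ(z)/(1−α) = 0.014453 / 0.005 = 2.891.
ES = 3.33% × 2.891 = 9.627%.

9.63%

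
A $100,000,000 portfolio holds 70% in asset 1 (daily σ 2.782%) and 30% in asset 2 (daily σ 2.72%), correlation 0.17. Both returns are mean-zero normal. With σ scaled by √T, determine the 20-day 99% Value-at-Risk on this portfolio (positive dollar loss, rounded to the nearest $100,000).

σ_p = √(0.7²·2.782² + 0.3²·2.72² + 2·0.17·0.7·0.3·2.782·2.72) = 2.236%.
σ_{20d} = 2.236% × √20 = 10.000%.
z(99%) = 2.326.
VaR = 2.326 × 10.000% = 23.260%; on $100,000,000 that is $23,260,000.

$23,300,000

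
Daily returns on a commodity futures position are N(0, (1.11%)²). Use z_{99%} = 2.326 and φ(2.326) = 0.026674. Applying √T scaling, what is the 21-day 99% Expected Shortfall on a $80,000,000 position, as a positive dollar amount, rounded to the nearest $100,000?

$10,900,000

σ_{21d} = 1.11% × √21 = 5.087%.
ES multiplier = φ(z)/(1−α) = 0.026674/0.01 = 2.667.
ES = 5.087% × 2.667 = 13.567%; on $80,000,000: $10,853,600.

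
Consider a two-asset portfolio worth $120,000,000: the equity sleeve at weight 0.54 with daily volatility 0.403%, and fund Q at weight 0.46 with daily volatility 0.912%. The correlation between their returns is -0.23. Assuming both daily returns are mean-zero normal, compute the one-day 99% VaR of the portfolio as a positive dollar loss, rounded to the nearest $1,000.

σ_p² = 0.54²·0.403² + 0.46²·0.912² + 2·-0.23·0.54·0.46·0.403·0.912 = 0.1814 (%²).
σ_p = √0.1814 = 0.426%.
At 99%, z = 2.326.
VaR = 2.326 × 0.426% = 0.991%; on $120,000,000 that is $1,189,200.

$1,189,000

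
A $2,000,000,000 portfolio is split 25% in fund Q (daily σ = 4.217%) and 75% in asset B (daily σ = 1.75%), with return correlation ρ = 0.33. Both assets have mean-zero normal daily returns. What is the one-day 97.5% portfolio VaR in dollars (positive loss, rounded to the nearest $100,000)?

σ_p² = 0.25²·4.217² + 0.75²·1.75² + 2·0.33·0.25·0.75·4.217·1.75 = 3.7473 (%²).
σ_p = √3.7473 = 1.936%.
At 97.5%, z = 1.960.
VaR = 1.960 × 1.936% = 3.795%; on $2,000,000,000 that is $75,900,000.

$75,900,000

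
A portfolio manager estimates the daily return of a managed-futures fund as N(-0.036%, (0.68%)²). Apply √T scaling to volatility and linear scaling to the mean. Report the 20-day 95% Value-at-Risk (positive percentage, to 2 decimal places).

5.72%

At 95%, z = 1.645.
σ_{20d} = 0.68% × √20 = 3.041%; μ_{20d} = 20 × -0.036% = -0.720%.
VaR = −(-0.720%) + 1.645 × 3.041% = 5.722%.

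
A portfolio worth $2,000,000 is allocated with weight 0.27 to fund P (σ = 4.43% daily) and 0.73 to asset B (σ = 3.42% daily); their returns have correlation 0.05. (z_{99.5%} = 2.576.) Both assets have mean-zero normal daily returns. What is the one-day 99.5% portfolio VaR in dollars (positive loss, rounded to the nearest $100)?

$145,400

σ_p² = 0.27²·4.43² + 0.73²·3.42² + 2·0.05·0.27·0.73·4.43·3.42 = 7.9623 (%²).
σ_p = √7.9623 = 2.822%.
VaR = 2.576 × 2.822% = 7.269%; on $2,000,000 that is $145,380.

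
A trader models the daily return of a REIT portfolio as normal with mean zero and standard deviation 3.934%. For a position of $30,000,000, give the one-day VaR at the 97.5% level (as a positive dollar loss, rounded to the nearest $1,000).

At 97.5% one-sided, z = 1.960.
VaR = z·σ = 1.960 × 3.934% = 7.711%.
On $30,000,000: 0.07711 × $30,000,000 = $2,313,300.

$2,313,000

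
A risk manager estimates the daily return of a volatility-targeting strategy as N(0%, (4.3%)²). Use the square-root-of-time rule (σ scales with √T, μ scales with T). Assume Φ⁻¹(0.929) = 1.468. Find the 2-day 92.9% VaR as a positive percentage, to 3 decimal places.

8.927%

σ_{2d} = 4.3% × √2 = 6.081%.
VaR = 1.468 × 6.081% = 8.927%.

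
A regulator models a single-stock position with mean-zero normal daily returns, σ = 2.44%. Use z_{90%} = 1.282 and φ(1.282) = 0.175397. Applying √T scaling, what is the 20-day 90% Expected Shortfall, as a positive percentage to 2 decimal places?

σ_{20d} = 2.44% × √20 = 10.912%.
ES multiplier = φ(z)/(1−α) = 0.175397/0.1 = 1.754.
ES = 10.912% × 1.754 = 19.140%.

19.14%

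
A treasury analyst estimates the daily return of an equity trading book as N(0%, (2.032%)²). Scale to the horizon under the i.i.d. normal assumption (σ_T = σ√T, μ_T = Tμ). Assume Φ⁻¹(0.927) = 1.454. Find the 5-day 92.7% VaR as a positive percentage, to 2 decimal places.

σ_{5d} = 2.032% × √5 = 4.544%.
VaR = 1.454 × 4.544% = 6.607%.

6.61%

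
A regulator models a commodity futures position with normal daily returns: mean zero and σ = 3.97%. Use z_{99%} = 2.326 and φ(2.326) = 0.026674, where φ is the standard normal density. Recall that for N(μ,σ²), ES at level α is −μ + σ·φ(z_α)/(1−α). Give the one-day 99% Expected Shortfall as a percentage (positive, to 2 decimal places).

10.59%

Tail multiplier: φ(z)/(1−α) = 0.026674 / 0.01 = 2.667.
ES = 3.97% × 2.667 = 10.588%.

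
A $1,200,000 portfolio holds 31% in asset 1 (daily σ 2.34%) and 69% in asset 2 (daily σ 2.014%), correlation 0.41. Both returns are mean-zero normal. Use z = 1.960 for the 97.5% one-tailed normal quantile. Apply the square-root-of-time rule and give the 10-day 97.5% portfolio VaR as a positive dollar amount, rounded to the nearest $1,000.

$135,000

σ_p = √(0.31²·2.34² + 0.69²·2.014² + 2·0.41·0.31·0.69·2.34·2.014) = 1.812%.
σ_{10d} = 1.812% × √10 = 5.730%.
VaR = 1.960 × 5.730% = 11.231%; on $1,200,000 that is $134,772.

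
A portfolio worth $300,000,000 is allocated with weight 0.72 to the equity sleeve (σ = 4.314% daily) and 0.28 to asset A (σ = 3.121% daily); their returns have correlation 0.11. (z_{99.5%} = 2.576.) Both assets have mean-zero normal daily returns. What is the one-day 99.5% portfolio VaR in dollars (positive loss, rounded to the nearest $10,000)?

$25,640,000

σ_p² = 0.72²·4.314² + 0.28²·3.121² + 2·0.11·0.72·0.28·4.314·3.121 = 11.0086 (%²).
σ_p = √11.0086 = 3.318%.
VaR = 2.576 × 3.318% = 8.547%; on $300,000,000 that is $25,641,000.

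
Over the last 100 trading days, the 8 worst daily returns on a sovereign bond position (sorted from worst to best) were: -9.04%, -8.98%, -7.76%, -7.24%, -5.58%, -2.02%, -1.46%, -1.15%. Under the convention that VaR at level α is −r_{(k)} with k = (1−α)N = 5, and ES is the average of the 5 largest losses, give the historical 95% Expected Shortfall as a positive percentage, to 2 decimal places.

7.72%

The 5 worst returns sum to -38.60%.
ES = −(-38.60%) / 5 = 7.72%.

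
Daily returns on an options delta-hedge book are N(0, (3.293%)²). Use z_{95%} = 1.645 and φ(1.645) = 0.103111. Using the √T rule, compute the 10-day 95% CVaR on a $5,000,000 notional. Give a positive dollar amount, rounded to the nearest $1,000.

$1,074,000

σ_{10d} = 3.293% × √10 = 10.413%.
ES multiplier = φ(z)/(1−α) = 0.103111/0.05 = 2.062.
ES = 10.413% × 2.062 = 21.472%; on $5,000,000: $1,073,600.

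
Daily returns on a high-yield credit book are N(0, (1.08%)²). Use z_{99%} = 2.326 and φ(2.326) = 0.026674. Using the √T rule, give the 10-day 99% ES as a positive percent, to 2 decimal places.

9.11%

σ_{10d} = 1.08% × √10 = 3.415%.
ES multiplier = φ(z)/(1−α) = 0.026674/0.01 = 2.667.
ES = 3.415% × 2.667 = 9.108%.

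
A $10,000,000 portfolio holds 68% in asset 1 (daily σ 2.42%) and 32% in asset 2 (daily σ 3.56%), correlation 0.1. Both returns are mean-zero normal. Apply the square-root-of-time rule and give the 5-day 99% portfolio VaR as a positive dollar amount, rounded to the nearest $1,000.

σ_p = √(0.68²·2.42² + 0.32²·3.56² + 2·0.1·0.68·0.32·2.42·3.56) = 2.093%.
σ_{5d} = 2.093% × √5 = 4.680%.
z(99%) = 2.326.
VaR = 2.326 × 4.680% = 10.886%; on $10,000,000 that is $1,088,600.

$1,089,000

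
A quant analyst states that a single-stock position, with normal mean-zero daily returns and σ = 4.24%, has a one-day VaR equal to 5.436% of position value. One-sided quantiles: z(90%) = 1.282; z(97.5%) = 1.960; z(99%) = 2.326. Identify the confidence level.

Implied z = VaR/σ = 5.436 / 4.24 = 1.282.
This matches z(90%) = 1.282.

90%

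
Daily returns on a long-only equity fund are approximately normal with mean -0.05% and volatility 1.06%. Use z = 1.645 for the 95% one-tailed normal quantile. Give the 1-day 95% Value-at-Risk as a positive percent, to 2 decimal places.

1.79%

VaR = −μ + z·σ = −(-0.05%) + 1.645 × 1.06% = 1.794%.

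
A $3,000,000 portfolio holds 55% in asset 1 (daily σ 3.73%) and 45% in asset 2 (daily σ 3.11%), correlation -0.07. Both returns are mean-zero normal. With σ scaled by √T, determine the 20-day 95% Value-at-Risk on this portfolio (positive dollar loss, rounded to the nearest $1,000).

$530,000

σ_p = √(0.55²·3.73² + 0.45²·3.11² + 2·-0.07·0.55·0.45·3.73·3.11) = 2.401%.
σ_{20d} = 2.401% × √20 = 10.738%.
z(95%) = 1.645.
VaR = 1.645 × 10.738% = 17.664%; on $3,000,000 that is $529,920.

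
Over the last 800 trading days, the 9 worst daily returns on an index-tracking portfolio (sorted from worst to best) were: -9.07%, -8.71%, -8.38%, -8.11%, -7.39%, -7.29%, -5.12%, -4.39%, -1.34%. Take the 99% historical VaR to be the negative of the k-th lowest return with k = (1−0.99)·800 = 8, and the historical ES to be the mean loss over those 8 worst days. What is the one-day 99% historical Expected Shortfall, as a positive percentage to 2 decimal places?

The 8 worst returns sum to -58.46%.
ES = −(-58.46%) / 8 = 7.3075% ≈ 7.31%.

7.31%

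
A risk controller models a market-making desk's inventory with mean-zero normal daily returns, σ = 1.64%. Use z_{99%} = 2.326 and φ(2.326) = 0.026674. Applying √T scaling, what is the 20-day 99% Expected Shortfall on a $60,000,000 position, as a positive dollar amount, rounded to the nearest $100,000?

σ_{20d} = 1.64% × √20 = 7.334%.
ES multiplier = φ(z)/(1−α) = 0.026674/0.01 = 2.667.
ES = 7.334% × 2.667 = 19.560%; on $60,000,000: $11,736,000.

$11,700,000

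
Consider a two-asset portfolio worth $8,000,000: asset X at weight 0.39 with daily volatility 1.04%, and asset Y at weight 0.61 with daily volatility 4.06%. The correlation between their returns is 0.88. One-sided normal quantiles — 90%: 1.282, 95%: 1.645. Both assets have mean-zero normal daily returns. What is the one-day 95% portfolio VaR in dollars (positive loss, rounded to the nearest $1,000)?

$374,000

σ_p² = 0.39²·1.04² + 0.61²·4.06² + 2·0.88·0.39·0.61·1.04·4.06 = 8.0660 (%²).
σ_p = √8.0660 = 2.840%.
VaR = 1.645 × 2.840% = 4.672%; on $8,000,000 that is $373,760.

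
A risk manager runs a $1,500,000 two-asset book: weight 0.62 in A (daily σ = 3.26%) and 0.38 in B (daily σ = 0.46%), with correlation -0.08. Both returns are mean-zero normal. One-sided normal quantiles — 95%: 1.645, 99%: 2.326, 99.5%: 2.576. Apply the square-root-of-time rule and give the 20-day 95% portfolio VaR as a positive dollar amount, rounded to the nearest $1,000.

σ_p = √(0.62²·3.26² + 0.38²·0.46² + 2·-0.08·0.62·0.38·3.26·0.46) = 2.015%.
σ_{20d} = 2.015% × √20 = 9.011%.
VaR = 1.645 × 9.011% = 14.823%; on $1,500,000 that is $222,345.

$222,000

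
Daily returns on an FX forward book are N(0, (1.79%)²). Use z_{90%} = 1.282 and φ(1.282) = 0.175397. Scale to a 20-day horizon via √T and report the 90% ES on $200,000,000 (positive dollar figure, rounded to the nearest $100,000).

$28,100,000

σ_{20d} = 1.79% × √20 = 8.005%.
ES multiplier = φ(z)/(1−α) = 0.175397/0.1 = 1.754.
ES = 8.005% × 1.754 = 14.041%; on $200,000,000: $28,082,000.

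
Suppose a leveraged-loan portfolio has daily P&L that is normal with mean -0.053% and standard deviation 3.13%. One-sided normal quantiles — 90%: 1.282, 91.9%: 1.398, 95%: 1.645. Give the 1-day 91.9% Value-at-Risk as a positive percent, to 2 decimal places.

4.43%

VaR = −μ + z·σ = −(-0.053%) + 1.398 × 3.13% = 4.429%.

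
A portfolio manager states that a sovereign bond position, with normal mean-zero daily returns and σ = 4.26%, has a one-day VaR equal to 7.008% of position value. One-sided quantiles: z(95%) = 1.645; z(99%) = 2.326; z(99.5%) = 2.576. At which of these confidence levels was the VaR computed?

Implied z = VaR/σ = 7.008 / 4.26 = 1.645.
This matches z(95%) = 1.645.

95%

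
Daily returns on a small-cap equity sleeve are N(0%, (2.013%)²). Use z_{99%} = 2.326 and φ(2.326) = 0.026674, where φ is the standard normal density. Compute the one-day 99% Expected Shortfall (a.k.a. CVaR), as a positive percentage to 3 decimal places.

5.369%

Tail multiplier: φ(z)/(1−α) = 0.026674 / 0.01 = 2.667.
ES = 2.013% × 2.667 = 5.369%.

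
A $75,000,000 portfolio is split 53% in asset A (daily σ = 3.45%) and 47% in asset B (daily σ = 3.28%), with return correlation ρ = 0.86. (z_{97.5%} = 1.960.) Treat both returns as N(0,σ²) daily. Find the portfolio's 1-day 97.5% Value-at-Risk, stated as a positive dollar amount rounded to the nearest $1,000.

$4,779,000

σ_p² = 0.53²·3.45² + 0.47²·3.28² + 2·0.86·0.53·0.47·3.45·3.28 = 10.5683 (%²).
σ_p = √10.5683 = 3.251%.
VaR = 1.960 × 3.251% = 6.372%; on $75,000,000 that is $4,779,000.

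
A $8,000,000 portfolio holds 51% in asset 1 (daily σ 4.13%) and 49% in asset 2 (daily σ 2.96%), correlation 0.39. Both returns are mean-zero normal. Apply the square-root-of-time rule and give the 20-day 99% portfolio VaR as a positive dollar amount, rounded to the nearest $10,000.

σ_p = √(0.51²·4.13² + 0.49²·2.96² + 2·0.39·0.51·0.49·4.13·2.96) = 2.987%.
σ_{20d} = 2.987% × √20 = 13.358%.
z(99%) = 2.326.
VaR = 2.326 × 13.358% = 31.071%; on $8,000,000 that is $2,485,680.

$2,490,000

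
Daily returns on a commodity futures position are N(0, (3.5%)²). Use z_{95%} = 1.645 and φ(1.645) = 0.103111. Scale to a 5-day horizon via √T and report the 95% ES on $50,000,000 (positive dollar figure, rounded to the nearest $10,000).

σ_{5d} = 3.5% × √5 = 7.826%.
ES multiplier = φ(z)/(1−α) = 0.103111/0.05 = 2.062.
ES = 7.826% × 2.062 = 16.137%; on $50,000,000: $8,068,500.

$8,070,000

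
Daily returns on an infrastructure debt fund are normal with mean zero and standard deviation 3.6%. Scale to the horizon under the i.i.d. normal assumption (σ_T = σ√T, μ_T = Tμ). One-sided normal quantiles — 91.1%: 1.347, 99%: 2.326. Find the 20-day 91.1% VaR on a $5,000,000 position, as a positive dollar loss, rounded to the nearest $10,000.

σ_{20d} = 3.6% × √20 = 16.100%.
VaR = 1.347 × 16.100% = 21.687%.
On $5,000,000: 0.21687 × $5,000,000 = $1,084,350.

$1,080,000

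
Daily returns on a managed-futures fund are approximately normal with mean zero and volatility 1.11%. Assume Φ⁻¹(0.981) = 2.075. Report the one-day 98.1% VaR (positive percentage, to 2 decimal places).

2.30%

VaR = z·σ = 2.075 × 1.11% = 2.303%.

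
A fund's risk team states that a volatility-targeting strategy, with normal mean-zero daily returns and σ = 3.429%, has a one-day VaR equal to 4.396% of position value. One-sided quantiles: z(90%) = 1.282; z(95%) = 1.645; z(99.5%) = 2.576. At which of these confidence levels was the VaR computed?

90%

Implied z = VaR/σ = 4.396 / 3.429 = 1.282.
This matches z(90%) = 1.282.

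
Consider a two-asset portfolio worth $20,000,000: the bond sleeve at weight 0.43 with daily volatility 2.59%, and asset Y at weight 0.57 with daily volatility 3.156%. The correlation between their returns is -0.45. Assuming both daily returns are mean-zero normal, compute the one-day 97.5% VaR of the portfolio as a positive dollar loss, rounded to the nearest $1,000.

$641,000

σ_p² = 0.43²·2.59² + 0.57²·3.156² + 2·-0.45·0.43·0.57·2.59·3.156 = 2.6733 (%²).
σ_p = √2.6733 = 1.635%.
At 97.5%, z = 1.960.
VaR = 1.960 × 1.635% = 3.205%; on $20,000,000 that is $641,000.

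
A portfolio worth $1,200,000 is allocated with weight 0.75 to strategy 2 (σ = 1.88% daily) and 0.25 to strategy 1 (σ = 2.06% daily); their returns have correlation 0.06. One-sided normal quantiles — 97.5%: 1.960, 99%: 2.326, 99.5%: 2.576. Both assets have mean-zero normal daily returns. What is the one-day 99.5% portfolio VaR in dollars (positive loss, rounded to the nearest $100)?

$47,300

σ_p² = 0.75²·1.88² + 0.25²·2.06² + 2·0.06·0.75·0.25·1.88·2.06 = 2.3405 (%²).
σ_p = √2.3405 = 1.530%.
VaR = 2.576 × 1.530% = 3.941%; on $1,200,000 that is $47,292.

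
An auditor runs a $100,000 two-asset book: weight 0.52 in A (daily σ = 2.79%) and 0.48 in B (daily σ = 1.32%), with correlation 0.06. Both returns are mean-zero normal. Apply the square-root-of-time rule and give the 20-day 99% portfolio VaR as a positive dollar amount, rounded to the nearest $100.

$16,800

σ_p = √(0.52²·2.79² + 0.48²·1.32² + 2·0.06·0.52·0.48·2.79·1.32) = 1.618%.
σ_{20d} = 1.618% × √20 = 7.236%.
z(99%) = 2.326.
VaR = 2.326 × 7.236% = 16.831%; on $100,000 that is $16,831.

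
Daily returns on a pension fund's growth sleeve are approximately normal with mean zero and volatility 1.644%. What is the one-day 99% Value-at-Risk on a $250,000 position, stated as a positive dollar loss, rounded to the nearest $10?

At 99% one-sided, z = 2.326.
VaR = z·σ = 2.326 × 1.644% = 3.824%.
On $250,000: 0.03824 × $250,000 = $9,560.

$9,560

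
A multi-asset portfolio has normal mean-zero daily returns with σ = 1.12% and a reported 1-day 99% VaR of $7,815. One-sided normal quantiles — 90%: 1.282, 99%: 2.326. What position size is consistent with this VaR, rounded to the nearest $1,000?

$300,000

VaR as a fraction of value: z·σ = 2.326 × 1.12% = 2.60512%.
Position = $7,815 / 0.0260512 = $299,986.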